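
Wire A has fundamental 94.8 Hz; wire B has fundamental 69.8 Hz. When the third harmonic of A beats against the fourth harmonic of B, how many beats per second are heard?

5.2 Hz

Third harmonic of the first: 3·94.8 = 284.4 Hz.
Fourth harmonic of the second: 4·69.8 = 279.2 Hz.
f_beat = |284.4 − 279.2| = 5.2 Hz.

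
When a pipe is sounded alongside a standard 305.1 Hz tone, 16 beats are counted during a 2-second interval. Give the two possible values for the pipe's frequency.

Beat frequency = 16/2 = 8 Hz.
|f − 305.1| = 8, so f = 305.1 ± 8.

297.1 Hz or 313.1 Hz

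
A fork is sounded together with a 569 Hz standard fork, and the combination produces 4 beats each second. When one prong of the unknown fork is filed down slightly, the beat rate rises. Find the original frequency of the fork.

|f − 569| = 4, so the fork was at either 565 Hz or 573 Hz.
Filing a prong removes mass and raises the fork's frequency; the adjustment raises the fork's frequency.
The beat rate rose, so the adjustment moved the fork further from 569 Hz — it was already above the reference.

573 Hz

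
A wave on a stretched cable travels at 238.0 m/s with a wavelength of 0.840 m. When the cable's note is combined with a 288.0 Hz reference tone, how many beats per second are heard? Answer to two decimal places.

4.67 Hz

Source frequency f = v/λ = 238.0/0.840 = 283.3333 Hz.
f_beat = |283.3333 − 288.0| = 4.67 Hz.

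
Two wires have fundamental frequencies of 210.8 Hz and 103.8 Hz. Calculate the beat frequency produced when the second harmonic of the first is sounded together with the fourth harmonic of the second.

Second harmonic of the first: 2·210.8 = 421.6 Hz.
Fourth harmonic of the second: 4·103.8 = 415.2 Hz.
f_beat = |421.6 − 415.2| = 6.4 Hz.

6.4 Hz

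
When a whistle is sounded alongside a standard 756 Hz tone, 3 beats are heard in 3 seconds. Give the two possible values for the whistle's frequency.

Beat frequency = 3/3 = 1 Hz.
|f − 756| = 1, so f = 756 ± 1.

755 Hz or 757 Hz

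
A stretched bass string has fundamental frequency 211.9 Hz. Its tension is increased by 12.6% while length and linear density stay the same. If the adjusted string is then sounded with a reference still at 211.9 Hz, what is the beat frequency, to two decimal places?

12.95 Hz

For a string, f ∝ √T, so the new frequency is 211.9·√1.126 = 224.8538 Hz.
f_beat = |224.8538 − 211.9| = 12.95 Hz.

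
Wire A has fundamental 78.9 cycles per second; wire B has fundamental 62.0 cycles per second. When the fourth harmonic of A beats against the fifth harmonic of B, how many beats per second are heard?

5.6 Hz

Fourth harmonic of the first: 4·78.9 = 315.6 Hz.
Fifth harmonic of the second: 5·62.0 = 310.0 Hz.
f_beat = |315.6 − 310.0| = 5.6 Hz.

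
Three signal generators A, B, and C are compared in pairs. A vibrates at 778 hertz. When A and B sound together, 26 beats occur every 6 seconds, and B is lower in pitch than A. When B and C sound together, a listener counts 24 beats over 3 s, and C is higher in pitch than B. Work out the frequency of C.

A–B: Beat frequency = 26/6 = 4.3333 Hz.
B is below A, so f_B = 778 − 4.3333 = 773.6667 Hz.
B–C: Beat frequency = 24/3 = 8 Hz.
C is above B, so f_C = 773.6667 + 8 = 781.6667 Hz.

781.6667 Hz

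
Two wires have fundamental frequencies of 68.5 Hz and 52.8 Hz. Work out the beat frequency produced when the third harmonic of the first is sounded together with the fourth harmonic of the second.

Third harmonic of the first: 3·68.5 = 205.5 Hz.
Fourth harmonic of the second: 4·52.8 = 211.2 Hz.
f_beat = |205.5 − 211.2| = 5.7 Hz.

5.7 Hz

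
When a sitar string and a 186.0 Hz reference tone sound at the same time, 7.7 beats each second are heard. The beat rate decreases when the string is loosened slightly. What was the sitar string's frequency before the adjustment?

|f − 186.0| = 7.7, so the sitar string was at either 178.3 Hz or 193.7 Hz.
Reducing tension lowers a string's frequency; the adjustment lowers the sitar string's frequency.
The beat rate fell, so the adjustment moved the sitar string toward 186.0 Hz — it must have started above the reference.

193.7 Hz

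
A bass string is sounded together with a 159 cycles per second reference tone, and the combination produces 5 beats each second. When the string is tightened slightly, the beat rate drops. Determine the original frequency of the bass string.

154 Hz

|f − 159| = 5, so the bass string was at either 154 Hz or 164 Hz.
Increasing tension raises a string's frequency; the adjustment raises the bass string's frequency.
The beat rate fell, so the adjustment moved the bass string toward 159 Hz — it must have started below the reference.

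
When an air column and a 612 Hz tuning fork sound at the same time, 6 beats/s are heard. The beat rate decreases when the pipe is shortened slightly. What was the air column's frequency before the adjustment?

|f − 612| = 6, so the air column was at either 606 Hz or 618 Hz.
A shorter pipe has a higher fundamental; the adjustment raises the air column's frequency.
The beat rate fell, so the adjustment moved the air column toward 612 Hz — it must have started below the reference.

606 Hz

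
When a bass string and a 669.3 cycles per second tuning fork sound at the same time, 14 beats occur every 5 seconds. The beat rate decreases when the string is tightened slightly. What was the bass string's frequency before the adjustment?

666.5 Hz

Beat frequency = 14/5 = 2.8 Hz.
|f − 669.3| = 2.8, so the bass string was at either 666.5 Hz or 672.1 Hz.
Increasing tension raises a string's frequency; the adjustment raises the bass string's frequency.
The beat rate fell, so the adjustment moved the bass string toward 669.3 Hz — it must have started below the reference.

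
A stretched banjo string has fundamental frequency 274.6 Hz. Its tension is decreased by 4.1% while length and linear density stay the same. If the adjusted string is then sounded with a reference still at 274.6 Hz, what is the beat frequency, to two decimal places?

For a string, f ∝ √T, so the new frequency is 274.6·√0.959 = 268.9118 Hz.
f_beat = |268.9118 − 274.6| = 5.69 Hz.

5.69 Hz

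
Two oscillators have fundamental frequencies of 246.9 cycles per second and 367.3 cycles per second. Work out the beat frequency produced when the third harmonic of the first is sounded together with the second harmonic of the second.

6.1 Hz

Third harmonic of the first: 3·246.9 = 740.7 Hz.
Second harmonic of the second: 2·367.3 = 734.6 Hz.
f_beat = |740.7 − 734.6| = 6.1 Hz.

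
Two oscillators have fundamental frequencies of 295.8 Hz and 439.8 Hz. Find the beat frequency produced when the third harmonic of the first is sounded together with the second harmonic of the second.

7.8 Hz

Third harmonic of the first: 3·295.8 = 887.4 Hz.
Second harmonic of the second: 2·439.8 = 879.6 Hz.
f_beat = |887.4 − 879.6| = 7.8 Hz.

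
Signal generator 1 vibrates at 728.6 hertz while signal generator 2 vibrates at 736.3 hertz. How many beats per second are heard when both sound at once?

7.7 Hz

The beat frequency equals the magnitude of the frequency difference.
|728.6 − 736.3| = 7.7 Hz.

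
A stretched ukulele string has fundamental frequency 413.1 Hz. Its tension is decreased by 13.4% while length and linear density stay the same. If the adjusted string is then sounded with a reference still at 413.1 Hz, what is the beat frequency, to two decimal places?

28.67 Hz

For a string, f ∝ √T, so the new frequency is 413.1·√0.866 = 384.4272 Hz.
f_beat = |384.4272 − 413.1| = 28.67 Hz.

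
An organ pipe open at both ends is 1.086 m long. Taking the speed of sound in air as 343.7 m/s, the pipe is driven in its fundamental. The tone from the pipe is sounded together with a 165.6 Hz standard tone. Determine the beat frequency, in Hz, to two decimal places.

7.36 Hz

Open pipe: f_n = n·v/(2L) = 1·343.7/(2·1.086) = 158.2413 Hz.
f_beat = |158.2413 − 165.6| = 7.36 Hz.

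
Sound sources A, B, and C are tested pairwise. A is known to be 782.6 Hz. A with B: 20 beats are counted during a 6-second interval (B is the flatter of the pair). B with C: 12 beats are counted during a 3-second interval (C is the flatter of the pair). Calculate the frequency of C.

A–B: Beat frequency = 20/6 = 3.3333 Hz.
B is below A, so f_B = 782.6 − 3.3333 = 779.2667 Hz.
B–C: Beat frequency = 12/3 = 4 Hz.
C is below B, so f_C = 779.2667 − 4 = 775.2667 Hz.

775.2667 Hz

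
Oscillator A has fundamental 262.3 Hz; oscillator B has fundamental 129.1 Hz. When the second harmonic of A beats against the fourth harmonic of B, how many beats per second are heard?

Second harmonic of the first: 2·262.3 = 524.6 Hz.
Fourth harmonic of the second: 4·129.1 = 516.4 Hz.
f_beat = |524.6 − 516.4| = 8.2 Hz.

8.2 Hz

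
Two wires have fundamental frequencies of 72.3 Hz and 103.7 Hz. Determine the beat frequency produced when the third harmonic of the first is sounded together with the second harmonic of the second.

Third harmonic of the first: 3·72.3 = 216.9 Hz.
Second harmonic of the second: 2·103.7 = 207.4 Hz.
f_beat = |216.9 − 207.4| = 9.5 Hz.

9.5 Hz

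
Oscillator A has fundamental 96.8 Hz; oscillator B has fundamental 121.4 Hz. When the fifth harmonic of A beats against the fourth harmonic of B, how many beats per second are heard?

1.6 Hz

Fifth harmonic of the first: 5·96.8 = 484.0 Hz.
Fourth harmonic of the second: 4·121.4 = 485.6 Hz.
f_beat = |484.0 − 485.6| = 1.6 Hz.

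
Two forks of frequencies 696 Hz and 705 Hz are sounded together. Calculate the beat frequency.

f_beat = |f₁ − f₂|.
|696 − 705| = 9 Hz.

9 Hz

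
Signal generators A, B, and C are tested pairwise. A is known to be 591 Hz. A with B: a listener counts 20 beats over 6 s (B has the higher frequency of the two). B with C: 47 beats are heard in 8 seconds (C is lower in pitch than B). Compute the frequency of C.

588.4583 Hz

A–B: Beat frequency = 20/6 = 3.3333 Hz.
B is above A, so f_B = 591 + 3.3333 = 594.3333 Hz.
B–C: Beat frequency = 47/8 = 5.875 Hz.
C is below B, so f_C = 594.3333 − 5.875 = 588.4583 Hz.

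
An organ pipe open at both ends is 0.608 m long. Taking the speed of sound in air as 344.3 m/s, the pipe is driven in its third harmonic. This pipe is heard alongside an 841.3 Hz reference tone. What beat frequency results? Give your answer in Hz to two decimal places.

Open pipe: f_n = n·v/(2L) = 3·344.3/(2·0.608) = 849.4243 Hz.
f_beat = |849.4243 − 841.3| = 8.12 Hz.

8.12 Hz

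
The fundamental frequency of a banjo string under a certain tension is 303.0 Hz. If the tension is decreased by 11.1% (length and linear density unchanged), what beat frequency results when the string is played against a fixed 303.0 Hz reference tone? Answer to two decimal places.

17.31 Hz

For a string, f ∝ √T, so the new frequency is 303.0·√0.889 = 285.6890 Hz.
f_beat = |285.6890 − 303.0| = 17.31 Hz.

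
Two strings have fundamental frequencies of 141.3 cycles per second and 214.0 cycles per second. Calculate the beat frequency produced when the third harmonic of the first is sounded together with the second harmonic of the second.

4.1 Hz

Third harmonic of the first: 3·141.3 = 423.9 Hz.
Second harmonic of the second: 2·214.0 = 428.0 Hz.
f_beat = |423.9 − 428.0| = 4.1 Hz.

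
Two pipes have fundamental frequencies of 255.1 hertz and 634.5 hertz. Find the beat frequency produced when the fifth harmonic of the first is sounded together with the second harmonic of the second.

Fifth harmonic of the first: 5·255.1 = 1275.5 Hz.
Second harmonic of the second: 2·634.5 = 1269.0 Hz.
f_beat = |1275.5 − 1269.0| = 6.5 Hz.

6.5 Hz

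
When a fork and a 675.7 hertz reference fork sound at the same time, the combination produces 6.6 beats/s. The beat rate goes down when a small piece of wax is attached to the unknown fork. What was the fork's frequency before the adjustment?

|f − 675.7| = 6.6, so the fork was at either 669.1 Hz or 682.3 Hz.
Loading a fork with wax lowers its frequency; the adjustment lowers the fork's frequency.
The beat rate fell, so the adjustment moved the fork toward 675.7 Hz — it must have started above the reference.

682.3 Hz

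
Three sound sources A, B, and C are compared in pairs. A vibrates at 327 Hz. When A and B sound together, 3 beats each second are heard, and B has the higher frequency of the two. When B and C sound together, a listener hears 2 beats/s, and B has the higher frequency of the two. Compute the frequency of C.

328 Hz

B is above A, so f_B = 327 + 3 = 330 Hz.
C is below B, so f_C = 330 − 2 = 328 Hz.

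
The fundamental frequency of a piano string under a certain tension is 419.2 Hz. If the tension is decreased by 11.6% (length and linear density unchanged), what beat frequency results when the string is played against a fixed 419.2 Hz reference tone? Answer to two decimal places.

For a string, f ∝ √T, so the new frequency is 419.2·√0.884 = 394.1372 Hz.
f_beat = |394.1372 − 419.2| = 25.06 Hz.

25.06 Hz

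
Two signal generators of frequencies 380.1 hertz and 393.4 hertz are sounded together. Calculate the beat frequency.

f_beat = |f₁ − f₂|.
|380.1 − 393.4| = 13.3 Hz.

13.3 Hz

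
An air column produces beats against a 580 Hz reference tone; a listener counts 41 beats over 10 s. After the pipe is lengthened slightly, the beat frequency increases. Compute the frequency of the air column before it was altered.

Beat frequency = 41/10 = 4.1 Hz.
|f − 580| = 4.1, so the air column was at either 575.9 Hz or 584.1 Hz.
A longer pipe has a lower fundamental; the adjustment lowers the air column's frequency.
The beat rate rose, so the adjustment moved the air column further from 580 Hz — it was already below the reference.

575.9 Hz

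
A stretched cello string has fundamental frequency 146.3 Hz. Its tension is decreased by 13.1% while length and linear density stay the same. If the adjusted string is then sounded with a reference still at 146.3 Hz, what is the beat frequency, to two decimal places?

9.92 Hz

For a string, f ∝ √T, so the new frequency is 146.3·√0.869 = 136.3811 Hz.
f_beat = |136.3811 − 146.3| = 9.92 Hz.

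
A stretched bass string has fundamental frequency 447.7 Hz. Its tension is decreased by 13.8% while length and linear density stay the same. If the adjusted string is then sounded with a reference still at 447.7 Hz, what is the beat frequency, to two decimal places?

32.04 Hz

For a string, f ∝ √T, so the new frequency is 447.7·√0.862 = 415.6624 Hz.
f_beat = |415.6624 − 447.7| = 32.04 Hz.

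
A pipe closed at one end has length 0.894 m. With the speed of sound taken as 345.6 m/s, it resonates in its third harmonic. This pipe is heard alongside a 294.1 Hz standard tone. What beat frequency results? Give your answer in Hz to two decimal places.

4.17 Hz

Closed pipe (odd harmonics): f_n = n·v/(4L) = 3·345.6/(4·0.894) = 289.9329 Hz.
f_beat = |289.9329 − 294.1| = 4.17 Hz.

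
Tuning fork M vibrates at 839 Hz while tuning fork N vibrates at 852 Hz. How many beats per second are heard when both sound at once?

Beats arise from superposition of two nearby frequencies; the beat rate is |f₁ − f₂|.
|839 − 852| = 13 Hz.

13 Hz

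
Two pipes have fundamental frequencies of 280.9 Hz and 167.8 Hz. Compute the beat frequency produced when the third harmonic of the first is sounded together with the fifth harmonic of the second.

3.7 Hz

Third harmonic of the first: 3·280.9 = 842.7 Hz.
Fifth harmonic of the second: 5·167.8 = 839.0 Hz.
f_beat = |842.7 − 839.0| = 3.7 Hz.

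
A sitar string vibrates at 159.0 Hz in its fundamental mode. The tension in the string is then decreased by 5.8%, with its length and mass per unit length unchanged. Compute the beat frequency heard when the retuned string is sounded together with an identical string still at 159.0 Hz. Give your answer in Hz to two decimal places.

4.68 Hz

For a string, f ∝ √T, so the new frequency is 159.0·√0.942 = 154.3201 Hz.
f_beat = |154.3201 − 159.0| = 4.68 Hz.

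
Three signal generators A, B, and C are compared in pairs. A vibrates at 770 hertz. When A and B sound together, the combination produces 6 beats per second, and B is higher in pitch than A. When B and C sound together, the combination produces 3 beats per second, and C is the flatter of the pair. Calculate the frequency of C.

B is above A, so f_B = 770 + 6 = 776 Hz.
C is below B, so f_C = 776 − 3 = 773 Hz.

773 Hz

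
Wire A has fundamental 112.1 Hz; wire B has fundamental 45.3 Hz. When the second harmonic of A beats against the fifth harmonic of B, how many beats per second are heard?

2.3 Hz

Second harmonic of the first: 2·112.1 = 224.2 Hz.
Fifth harmonic of the second: 5·45.3 = 226.5 Hz.
f_beat = |224.2 − 226.5| = 2.3 Hz.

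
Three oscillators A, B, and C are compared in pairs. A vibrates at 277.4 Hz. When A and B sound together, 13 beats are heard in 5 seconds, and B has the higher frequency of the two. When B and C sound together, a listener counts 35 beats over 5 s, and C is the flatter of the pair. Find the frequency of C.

273 Hz

A–B: Beat frequency = 13/5 = 2.6 Hz.
B is above A, so f_B = 277.4 + 2.6 = 280 Hz.
B–C: Beat frequency = 35/5 = 7 Hz.
C is below B, so f_C = 280 − 7 = 273 Hz.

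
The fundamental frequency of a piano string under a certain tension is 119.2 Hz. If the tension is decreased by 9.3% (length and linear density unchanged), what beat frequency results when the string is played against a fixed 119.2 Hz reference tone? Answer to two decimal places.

5.68 Hz

For a string, f ∝ √T, so the new frequency is 119.2·√0.907 = 113.5220 Hz.
f_beat = |113.5220 − 119.2| = 5.68 Hz.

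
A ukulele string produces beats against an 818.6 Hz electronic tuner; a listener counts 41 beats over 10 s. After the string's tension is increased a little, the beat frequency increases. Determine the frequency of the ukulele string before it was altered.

822.7 Hz

Beat frequency = 41/10 = 4.1 Hz.
|f − 818.6| = 4.1, so the ukulele string was at either 814.5 Hz or 822.7 Hz.
Higher tension means higher frequency; the adjustment raises the ukulele string's frequency.
The beat rate rose, so the adjustment moved the ukulele string further from 818.6 Hz — it was already above the reference.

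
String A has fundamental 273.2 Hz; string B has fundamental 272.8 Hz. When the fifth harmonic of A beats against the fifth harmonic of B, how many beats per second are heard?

Fifth harmonic of the first: 5·273.2 = 1366.0 Hz.
Fifth harmonic of the second: 5·272.8 = 1364.0 Hz.
f_beat = |1366.0 − 1364.0| = 2.0 Hz.

2.0 Hz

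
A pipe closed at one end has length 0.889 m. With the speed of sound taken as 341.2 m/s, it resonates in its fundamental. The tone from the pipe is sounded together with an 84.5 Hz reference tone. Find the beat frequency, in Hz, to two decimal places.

Closed pipe (odd harmonics): f_n = n·v/(4L) = 1·341.2/(4·0.889) = 95.9505 Hz.
f_beat = |95.9505 − 84.5| = 11.45 Hz.

11.45 Hz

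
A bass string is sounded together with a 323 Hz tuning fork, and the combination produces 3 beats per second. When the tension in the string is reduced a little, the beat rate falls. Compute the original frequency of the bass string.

|f − 323| = 3, so the bass string was at either 320 Hz or 326 Hz.
Lower tension means lower frequency; the adjustment lowers the bass string's frequency.
The beat rate fell, so the adjustment moved the bass string toward 323 Hz — it must have started above the reference.

326 Hz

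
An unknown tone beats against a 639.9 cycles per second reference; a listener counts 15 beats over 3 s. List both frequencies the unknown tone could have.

Beat frequency = 15/3 = 5 Hz.
|f − 639.9| = 5, so f = 639.9 ± 5.

634.9 Hz or 644.9 Hz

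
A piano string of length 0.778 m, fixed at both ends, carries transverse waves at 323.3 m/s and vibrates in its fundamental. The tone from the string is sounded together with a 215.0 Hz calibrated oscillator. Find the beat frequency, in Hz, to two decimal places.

7.22 Hz

For a string fixed at both ends, f_n = n·v/(2L) = 1·323.3/(2·0.778) = 207.7763 Hz.
f_beat = |207.7763 − 215.0| = 7.22 Hz.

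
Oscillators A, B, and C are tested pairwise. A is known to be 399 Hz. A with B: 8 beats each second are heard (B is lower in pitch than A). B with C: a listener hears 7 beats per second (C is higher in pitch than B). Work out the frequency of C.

398 Hz

B is below A, so f_B = 399 − 8 = 391 Hz.
C is above B, so f_C = 391 + 7 = 398 Hz.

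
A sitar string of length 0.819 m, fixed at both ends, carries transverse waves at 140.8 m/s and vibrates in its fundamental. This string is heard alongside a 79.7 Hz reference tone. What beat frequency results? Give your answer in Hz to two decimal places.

For a string fixed at both ends, f_n = n·v/(2L) = 1·140.8/(2·0.819) = 85.9585 Hz.
f_beat = |85.9585 − 79.7| = 6.26 Hz.

6.26 Hz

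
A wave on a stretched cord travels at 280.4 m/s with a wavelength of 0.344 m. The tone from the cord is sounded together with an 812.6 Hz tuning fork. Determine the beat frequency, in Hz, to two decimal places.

Source frequency f = v/λ = 280.4/0.344 = 815.1163 Hz.
f_beat = |815.1163 − 812.6| = 2.52 Hz.

2.52 Hz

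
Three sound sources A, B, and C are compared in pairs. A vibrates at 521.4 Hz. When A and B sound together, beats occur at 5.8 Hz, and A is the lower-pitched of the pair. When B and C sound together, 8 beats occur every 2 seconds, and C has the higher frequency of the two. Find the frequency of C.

B is above A, so f_B = 521.4 + 5.8 = 527.2 Hz.
B–C: Beat frequency = 8/2 = 4 Hz.
C is above B, so f_C = 527.2 + 4 = 531.2 Hz.

531.2 Hz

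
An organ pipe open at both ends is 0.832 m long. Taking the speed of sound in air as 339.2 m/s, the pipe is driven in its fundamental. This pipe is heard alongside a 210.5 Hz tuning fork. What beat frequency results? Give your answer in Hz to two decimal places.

Open pipe: f_n = n·v/(2L) = 1·339.2/(2·0.832) = 203.8462 Hz.
f_beat = |203.8462 − 210.5| = 6.65 Hz.

6.65 Hz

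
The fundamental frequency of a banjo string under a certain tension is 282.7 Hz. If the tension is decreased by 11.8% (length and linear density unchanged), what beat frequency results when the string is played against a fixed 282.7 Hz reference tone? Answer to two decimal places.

For a string, f ∝ √T, so the new frequency is 282.7·√0.882 = 265.4973 Hz.
f_beat = |265.4973 − 282.7| = 17.20 Hz.

17.20 Hz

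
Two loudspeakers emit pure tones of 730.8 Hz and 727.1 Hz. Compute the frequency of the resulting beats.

3.7 Hz

Beats arise from superposition of two nearby frequencies; the beat rate is |f₁ − f₂|.
|730.8 − 727.1| = 3.7 Hz.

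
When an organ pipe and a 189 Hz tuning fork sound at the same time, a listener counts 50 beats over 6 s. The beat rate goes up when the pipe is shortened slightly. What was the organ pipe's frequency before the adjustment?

197.3333 Hz

Beat frequency = 50/6 = 8.3333 Hz.
|f − 189| = 8.3333, so the organ pipe was at either 180.6667 Hz or 197.3333 Hz.
A shorter pipe has a higher fundamental; the adjustment raises the organ pipe's frequency.
The beat rate rose, so the adjustment moved the organ pipe further from 189 Hz — it was already above the reference.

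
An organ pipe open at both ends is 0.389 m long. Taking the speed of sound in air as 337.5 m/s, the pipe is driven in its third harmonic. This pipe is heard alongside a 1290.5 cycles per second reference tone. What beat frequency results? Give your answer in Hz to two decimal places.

10.91 Hz

Open pipe: f_n = n·v/(2L) = 3·337.5/(2·0.389) = 1301.4139 Hz.
f_beat = |1301.4139 − 1290.5| = 10.91 Hz.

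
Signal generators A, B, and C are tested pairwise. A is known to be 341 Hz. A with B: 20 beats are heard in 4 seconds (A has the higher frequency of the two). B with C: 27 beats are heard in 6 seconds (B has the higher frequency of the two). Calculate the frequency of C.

331.5 Hz

A–B: Beat frequency = 20/4 = 5 Hz.
B is below A, so f_B = 341 − 5 = 336 Hz.
B–C: Beat frequency = 27/6 = 4.5 Hz.
C is below B, so f_C = 336 − 4.5 = 331.5 Hz.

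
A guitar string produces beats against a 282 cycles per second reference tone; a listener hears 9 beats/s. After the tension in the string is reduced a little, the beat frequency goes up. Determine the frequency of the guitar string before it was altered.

|f − 282| = 9, so the guitar string was at either 273 Hz or 291 Hz.
Lower tension means lower frequency; the adjustment lowers the guitar string's frequency.
The beat rate rose, so the adjustment moved the guitar string further from 282 Hz — it was already below the reference.

273 Hz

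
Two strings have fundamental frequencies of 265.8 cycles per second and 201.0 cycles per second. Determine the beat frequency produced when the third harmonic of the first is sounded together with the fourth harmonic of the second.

Third harmonic of the first: 3·265.8 = 797.4 Hz.
Fourth harmonic of the second: 4·201.0 = 804.0 Hz.
f_beat = |797.4 − 804.0| = 6.6 Hz.

6.6 Hz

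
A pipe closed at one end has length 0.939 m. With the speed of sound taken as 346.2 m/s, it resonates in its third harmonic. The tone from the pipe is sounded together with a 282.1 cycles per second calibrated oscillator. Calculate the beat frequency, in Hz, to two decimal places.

Closed pipe (odd harmonics): f_n = n·v/(4L) = 3·346.2/(4·0.939) = 276.5176 Hz.
f_beat = |276.5176 − 282.1| = 5.58 Hz.

5.58 Hz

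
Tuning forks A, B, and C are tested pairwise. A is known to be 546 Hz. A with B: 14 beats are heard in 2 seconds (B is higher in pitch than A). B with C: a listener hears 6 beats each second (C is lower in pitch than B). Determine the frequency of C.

A–B: Beat frequency = 14/2 = 7 Hz.
B is above A, so f_B = 546 + 7 = 553 Hz.
C is below B, so f_C = 553 − 6 = 547 Hz.

547 Hz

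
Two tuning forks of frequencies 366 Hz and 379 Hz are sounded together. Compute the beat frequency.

13 Hz

f_beat = |f₁ − f₂|.
|366 − 379| = 13 Hz.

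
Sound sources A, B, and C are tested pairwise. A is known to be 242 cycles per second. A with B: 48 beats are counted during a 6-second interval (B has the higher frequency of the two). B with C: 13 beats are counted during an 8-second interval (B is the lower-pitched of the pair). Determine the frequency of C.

251.625 Hz

A–B: Beat frequency = 48/6 = 8 Hz.
B is above A, so f_B = 242 + 8 = 250 Hz.
B–C: Beat frequency = 13/8 = 1.625 Hz.
C is above B, so f_C = 250 + 1.625 = 251.625 Hz.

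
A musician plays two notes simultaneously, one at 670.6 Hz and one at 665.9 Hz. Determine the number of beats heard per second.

4.7 Hz

Beats arise from superposition of two nearby frequencies; the beat rate is |f₁ − f₂|.
|670.6 − 665.9| = 4.7 Hz.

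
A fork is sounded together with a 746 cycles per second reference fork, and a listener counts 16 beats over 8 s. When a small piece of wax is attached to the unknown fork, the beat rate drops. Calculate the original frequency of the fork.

748 Hz

Beat frequency = 16/8 = 2 Hz.
|f − 746| = 2, so the fork was at either 744 Hz or 748 Hz.
Loading a fork with wax lowers its frequency; the adjustment lowers the fork's frequency.
The beat rate fell, so the adjustment moved the fork toward 746 Hz — it must have started above the reference.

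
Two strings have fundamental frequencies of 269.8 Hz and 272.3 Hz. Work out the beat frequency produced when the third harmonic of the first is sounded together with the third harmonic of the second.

7.5 Hz

Third harmonic of the first: 3·269.8 = 809.4 Hz.
Third harmonic of the second: 3·272.3 = 816.9 Hz.
f_beat = |809.4 − 816.9| = 7.5 Hz.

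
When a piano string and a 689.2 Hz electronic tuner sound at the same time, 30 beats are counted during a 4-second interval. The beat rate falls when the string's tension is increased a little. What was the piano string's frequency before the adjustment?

681.7 Hz

Beat frequency = 30/4 = 7.5 Hz.
|f − 689.2| = 7.5, so the piano string was at either 681.7 Hz or 696.7 Hz.
Higher tension means higher frequency; the adjustment raises the piano string's frequency.
The beat rate fell, so the adjustment moved the piano string toward 689.2 Hz — it must have started below the reference.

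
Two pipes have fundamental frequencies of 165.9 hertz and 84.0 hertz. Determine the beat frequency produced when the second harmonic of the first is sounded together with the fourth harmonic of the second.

Second harmonic of the first: 2·165.9 = 331.8 Hz.
Fourth harmonic of the second: 4·84.0 = 336.0 Hz.
f_beat = |331.8 − 336.0| = 4.2 Hz.

4.2 Hz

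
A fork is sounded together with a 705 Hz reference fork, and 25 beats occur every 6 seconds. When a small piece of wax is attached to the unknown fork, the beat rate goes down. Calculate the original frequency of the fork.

Beat frequency = 25/6 = 4.1667 Hz.
|f − 705| = 4.1667, so the fork was at either 700.8333 Hz or 709.1667 Hz.
Loading a fork with wax lowers its frequency; the adjustment lowers the fork's frequency.
The beat rate fell, so the adjustment moved the fork toward 705 Hz — it must have started above the reference.

709.1667 Hz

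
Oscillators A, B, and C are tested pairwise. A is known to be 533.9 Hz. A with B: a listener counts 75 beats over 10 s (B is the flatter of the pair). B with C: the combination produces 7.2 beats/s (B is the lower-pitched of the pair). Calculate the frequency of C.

533.6 Hz

A–B: Beat frequency = 75/10 = 7.5 Hz.
B is below A, so f_B = 533.9 − 7.5 = 526.4 Hz.
C is above B, so f_C = 526.4 + 7.2 = 533.6 Hz.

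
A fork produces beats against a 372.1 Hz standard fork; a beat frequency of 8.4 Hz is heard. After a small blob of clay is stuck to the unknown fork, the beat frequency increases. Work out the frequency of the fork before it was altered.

|f − 372.1| = 8.4, so the fork was at either 363.7 Hz or 380.5 Hz.
Adding mass to a fork lowers its frequency; the adjustment lowers the fork's frequency.
The beat rate rose, so the adjustment moved the fork further from 372.1 Hz — it was already below the reference.

363.7 Hz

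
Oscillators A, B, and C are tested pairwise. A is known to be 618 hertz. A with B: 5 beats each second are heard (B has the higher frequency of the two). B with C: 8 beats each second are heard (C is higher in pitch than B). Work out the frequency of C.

B is above A, so f_B = 618 + 5 = 623 Hz.
C is above B, so f_C = 623 + 8 = 631 Hz.

631 Hz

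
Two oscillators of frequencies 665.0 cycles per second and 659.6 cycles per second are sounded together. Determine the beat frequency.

5.4 Hz

Beats arise from superposition of two nearby frequencies; the beat rate is |f₁ − f₂|.
|665.0 − 659.6| = 5.4 Hz.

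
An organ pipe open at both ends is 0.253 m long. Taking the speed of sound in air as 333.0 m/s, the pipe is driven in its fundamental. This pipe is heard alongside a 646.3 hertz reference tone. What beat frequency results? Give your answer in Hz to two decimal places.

11.80 Hz

Open pipe: f_n = n·v/(2L) = 1·333.0/(2·0.253) = 658.1028 Hz.
f_beat = |658.1028 − 646.3| = 11.80 Hz.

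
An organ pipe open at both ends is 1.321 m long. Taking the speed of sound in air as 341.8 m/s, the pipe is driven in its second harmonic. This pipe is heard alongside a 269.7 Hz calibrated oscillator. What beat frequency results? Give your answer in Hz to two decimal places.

10.96 Hz

Open pipe: f_n = n·v/(2L) = 2·341.8/(2·1.321) = 258.7434 Hz.
f_beat = |258.7434 − 269.7| = 10.96 Hz.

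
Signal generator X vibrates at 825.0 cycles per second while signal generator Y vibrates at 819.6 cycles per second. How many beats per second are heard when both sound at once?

5.4 Hz

The beat frequency equals the magnitude of the frequency difference.
|825.0 − 819.6| = 5.4 Hz.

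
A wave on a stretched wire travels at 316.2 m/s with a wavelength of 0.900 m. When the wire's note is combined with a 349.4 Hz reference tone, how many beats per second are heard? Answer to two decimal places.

1.93 Hz

Source frequency f = v/λ = 316.2/0.900 = 351.3333 Hz.
f_beat = |351.3333 − 349.4| = 1.93 Hz.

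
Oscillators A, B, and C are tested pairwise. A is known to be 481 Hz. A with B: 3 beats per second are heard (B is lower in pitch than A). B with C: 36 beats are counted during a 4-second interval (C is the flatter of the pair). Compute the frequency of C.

B is below A, so f_B = 481 − 3 = 478 Hz.
B–C: Beat frequency = 36/4 = 9 Hz.
C is below B, so f_C = 478 − 9 = 469 Hz.

469 Hz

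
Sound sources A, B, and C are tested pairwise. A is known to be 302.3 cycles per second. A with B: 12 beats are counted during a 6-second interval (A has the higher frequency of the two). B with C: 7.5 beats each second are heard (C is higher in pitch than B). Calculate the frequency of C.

A–B: Beat frequency = 12/6 = 2 Hz.
B is below A, so f_B = 302.3 − 2 = 300.3 Hz.
C is above B, so f_C = 300.3 + 7.5 = 307.8 Hz.

307.8 Hz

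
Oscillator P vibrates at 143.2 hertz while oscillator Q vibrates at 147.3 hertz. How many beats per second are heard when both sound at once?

f_beat = |f₁ − f₂|.
|143.2 − 147.3| = 4.1 Hz.

4.1 Hz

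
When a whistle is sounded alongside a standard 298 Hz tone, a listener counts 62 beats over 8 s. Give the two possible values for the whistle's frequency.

Beat frequency = 62/8 = 7.75 Hz.
|f − 298| = 7.75, so f = 298 ± 7.75.

290.25 Hz or 305.75 Hz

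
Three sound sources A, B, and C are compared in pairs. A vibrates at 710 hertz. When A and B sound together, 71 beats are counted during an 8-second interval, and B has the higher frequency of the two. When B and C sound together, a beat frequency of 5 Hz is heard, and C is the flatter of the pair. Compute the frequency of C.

713.875 Hz

A–B: Beat frequency = 71/8 = 8.875 Hz.
B is above A, so f_B = 710 + 8.875 = 718.875 Hz.
C is below B, so f_C = 718.875 − 5 = 713.875 Hz.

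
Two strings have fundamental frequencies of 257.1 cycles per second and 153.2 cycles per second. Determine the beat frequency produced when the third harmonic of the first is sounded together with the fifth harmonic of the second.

Third harmonic of the first: 3·257.1 = 771.3 Hz.
Fifth harmonic of the second: 5·153.2 = 766.0 Hz.
f_beat = |771.3 − 766.0| = 5.3 Hz.

5.3 Hz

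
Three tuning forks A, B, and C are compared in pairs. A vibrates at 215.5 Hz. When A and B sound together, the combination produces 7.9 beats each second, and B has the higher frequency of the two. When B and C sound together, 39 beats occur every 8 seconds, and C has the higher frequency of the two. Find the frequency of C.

B is above A, so f_B = 215.5 + 7.9 = 223.4 Hz.
B–C: Beat frequency = 39/8 = 4.875 Hz.
C is above B, so f_C = 223.4 + 4.875 = 228.275 Hz.

228.275 Hz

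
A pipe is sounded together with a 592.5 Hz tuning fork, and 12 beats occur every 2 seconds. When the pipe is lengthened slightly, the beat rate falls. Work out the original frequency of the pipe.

598.5 Hz

Beat frequency = 12/2 = 6 Hz.
|f − 592.5| = 6, so the pipe was at either 586.5 Hz or 598.5 Hz.
A longer pipe has a lower fundamental; the adjustment lowers the pipe's frequency.
The beat rate fell, so the adjustment moved the pipe toward 592.5 Hz — it must have started above the reference.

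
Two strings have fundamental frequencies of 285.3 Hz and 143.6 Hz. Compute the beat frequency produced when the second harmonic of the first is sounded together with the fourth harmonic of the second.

Second harmonic of the first: 2·285.3 = 570.6 Hz.
Fourth harmonic of the second: 4·143.6 = 574.4 Hz.
f_beat = |570.6 − 574.4| = 3.8 Hz.

3.8 Hz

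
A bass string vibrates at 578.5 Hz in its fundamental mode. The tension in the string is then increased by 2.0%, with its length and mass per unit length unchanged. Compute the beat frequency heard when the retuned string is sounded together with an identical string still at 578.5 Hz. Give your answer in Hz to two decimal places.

For a string, f ∝ √T, so the new frequency is 578.5·√1.020 = 584.2564 Hz.
f_beat = |584.2564 − 578.5| = 5.76 Hz.

5.76 Hz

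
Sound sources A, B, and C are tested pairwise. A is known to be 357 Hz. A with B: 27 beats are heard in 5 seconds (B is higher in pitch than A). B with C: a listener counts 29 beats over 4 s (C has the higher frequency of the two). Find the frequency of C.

A–B: Beat frequency = 27/5 = 5.4 Hz.
B is above A, so f_B = 357 + 5.4 = 362.4 Hz.
B–C: Beat frequency = 29/4 = 7.25 Hz.
C is above B, so f_C = 362.4 + 7.25 = 369.65 Hz.

369.65 Hz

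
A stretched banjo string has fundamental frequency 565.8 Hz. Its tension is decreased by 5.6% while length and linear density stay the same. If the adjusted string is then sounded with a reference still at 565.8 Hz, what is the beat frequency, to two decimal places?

For a string, f ∝ √T, so the new frequency is 565.8·√0.944 = 549.7294 Hz.
f_beat = |549.7294 − 565.8| = 16.07 Hz.

16.07 Hz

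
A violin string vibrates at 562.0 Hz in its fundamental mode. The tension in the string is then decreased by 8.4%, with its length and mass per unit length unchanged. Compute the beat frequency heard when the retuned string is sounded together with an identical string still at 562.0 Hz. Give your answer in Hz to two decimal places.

24.12 Hz

For a string, f ∝ √T, so the new frequency is 562.0·√0.916 = 537.8783 Hz.
f_beat = |537.8783 − 562.0| = 24.12 Hz.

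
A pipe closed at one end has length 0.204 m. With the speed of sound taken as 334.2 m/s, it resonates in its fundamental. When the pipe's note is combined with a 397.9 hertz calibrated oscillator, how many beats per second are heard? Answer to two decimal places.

11.66 Hz

Closed pipe (odd harmonics): f_n = n·v/(4L) = 1·334.2/(4·0.204) = 409.5588 Hz.
f_beat = |409.5588 − 397.9| = 11.66 Hz.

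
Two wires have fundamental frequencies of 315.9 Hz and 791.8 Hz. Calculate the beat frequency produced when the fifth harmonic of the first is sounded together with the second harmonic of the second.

Fifth harmonic of the first: 5·315.9 = 1579.5 Hz.
Second harmonic of the second: 2·791.8 = 1583.6 Hz.
f_beat = |1579.5 − 1583.6| = 4.1 Hz.

4.1 Hz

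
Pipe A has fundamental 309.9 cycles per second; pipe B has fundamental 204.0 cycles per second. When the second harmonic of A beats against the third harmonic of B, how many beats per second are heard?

7.8 Hz

Second harmonic of the first: 2·309.9 = 619.8 Hz.
Third harmonic of the second: 3·204.0 = 612.0 Hz.
f_beat = |619.8 − 612.0| = 7.8 Hz.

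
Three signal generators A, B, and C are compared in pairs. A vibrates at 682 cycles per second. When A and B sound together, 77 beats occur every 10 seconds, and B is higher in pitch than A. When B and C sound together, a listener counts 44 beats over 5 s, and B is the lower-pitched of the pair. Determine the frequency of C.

A–B: Beat frequency = 77/10 = 7.7 Hz.
B is above A, so f_B = 682 + 7.7 = 689.7 Hz.
B–C: Beat frequency = 44/5 = 8.8 Hz.
C is above B, so f_C = 689.7 + 8.8 = 698.5 Hz.

698.5 Hz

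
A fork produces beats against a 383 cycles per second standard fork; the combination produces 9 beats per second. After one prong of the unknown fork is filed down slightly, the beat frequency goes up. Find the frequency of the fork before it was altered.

|f − 383| = 9, so the fork was at either 374 Hz or 392 Hz.
Filing a prong removes mass and raises the fork's frequency; the adjustment raises the fork's frequency.
The beat rate rose, so the adjustment moved the fork further from 383 Hz — it was already above the reference.

392 Hz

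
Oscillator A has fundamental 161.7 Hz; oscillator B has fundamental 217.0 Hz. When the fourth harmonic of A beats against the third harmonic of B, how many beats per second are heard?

4.2 Hz

Fourth harmonic of the first: 4·161.7 = 646.8 Hz.
Third harmonic of the second: 3·217.0 = 651.0 Hz.
f_beat = |646.8 − 651.0| = 4.2 Hz.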